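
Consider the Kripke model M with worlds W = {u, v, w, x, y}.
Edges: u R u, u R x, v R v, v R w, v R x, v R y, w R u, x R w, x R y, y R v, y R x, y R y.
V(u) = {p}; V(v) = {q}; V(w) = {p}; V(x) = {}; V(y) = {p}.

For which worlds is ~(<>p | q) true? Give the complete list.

Let φ = ~(<>p | q). Evaluate φ at each world:
  u (successors {u, x}): φ is false.
  v (successors {v, w, x, y}): φ is false.
  w (successors {u}): φ is false.
  x (successors {w, y}): φ is false.
  y (successors {v, x, y}): φ is false.
For instance, at v:
  At v: <>p | q is true, so ~(<>p | q) is false.
    At v: <>p is true, q is true, so <>p | q is true.
      At v: <>p requires p at some successor in {v, w, x, y}.
        p holds at w, so <>p is true at v.
Satisfying worlds: none.

none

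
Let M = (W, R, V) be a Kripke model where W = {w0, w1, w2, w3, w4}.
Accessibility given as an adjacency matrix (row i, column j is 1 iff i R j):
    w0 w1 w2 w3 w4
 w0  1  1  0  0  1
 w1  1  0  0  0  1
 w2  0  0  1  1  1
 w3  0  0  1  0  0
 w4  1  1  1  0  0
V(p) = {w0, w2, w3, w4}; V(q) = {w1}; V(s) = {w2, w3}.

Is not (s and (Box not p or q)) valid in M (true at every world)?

Yes

Let φ = not (s and (Box not p or q)). Evaluate φ at each world:
  w0 (successors {w0, w1, w4}): φ is true.
  w1 (successors {w0, w4}): φ is true.
  w2 (successors {w2, w3, w4}): φ is true.
  w3 (successors {w2}): φ is true.
  w4 (successors {w0, w1, w2}): φ is true.
For instance, at w2:
  At w2: s and (Box not p or q) is false, so not (s and (Box not p or q)) is true.
    At w2: s is true, Box not p or q is false, so s and (Box not p or q) is false.
      At w2: Box not p is false, q is false, so Box not p or q is false.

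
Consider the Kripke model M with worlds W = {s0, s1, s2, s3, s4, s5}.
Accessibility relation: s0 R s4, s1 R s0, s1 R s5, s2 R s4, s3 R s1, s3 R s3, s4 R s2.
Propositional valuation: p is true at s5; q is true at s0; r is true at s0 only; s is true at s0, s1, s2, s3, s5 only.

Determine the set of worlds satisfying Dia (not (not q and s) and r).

s1

Let φ = Dia (not (not q and s) and r). Evaluate φ at each world:
  s0 (successors {s4}): φ is false.
  s1 (successors {s0, s5}): φ is true.
  s2 (successors {s4}): φ is false.
  s3 (successors {s1, s3}): φ is false.
  s4 (successors {s2}): φ is false.
  s5 (successors ∅): φ is false.
For instance, at s3:
  At s3: Dia (not (not q and s) and r) requires not (not q and s) and r at some successor in {s1, s3}.
    At s1: not (not q and s) and r is false.
    At s3: not (not q and s) and r is false.
  So Dia (not (not q and s) and r) is false at s3.
Satisfying worlds: {s1}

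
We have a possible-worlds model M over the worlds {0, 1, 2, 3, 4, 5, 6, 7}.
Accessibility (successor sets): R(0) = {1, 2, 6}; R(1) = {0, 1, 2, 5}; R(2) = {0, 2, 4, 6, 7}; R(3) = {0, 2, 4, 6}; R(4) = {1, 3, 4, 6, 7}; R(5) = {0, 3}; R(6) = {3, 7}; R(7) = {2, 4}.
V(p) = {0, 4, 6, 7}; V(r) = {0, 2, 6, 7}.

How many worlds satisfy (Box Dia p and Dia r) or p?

Let φ = (Box Dia p and Dia r) or p. Evaluate φ at each world:
  0 (successors {1, 2, 6}): φ is true.
  1 (successors {0, 1, 2, 5}): φ is true.
  2 (successors {0, 2, 4, 6, 7}): φ is true.
  3 (successors {0, 2, 4, 6}): φ is true.
  4 (successors {1, 3, 4, 6, 7}): φ is true.
  5 (successors {0, 3}): φ is true.
  6 (successors {3, 7}): φ is true.
  7 (successors {2, 4}): φ is true.
For instance, at 3:
  At 3: Box Dia p and Dia r is true, p is false, so (Box Dia p and Dia r) or p is true.
    At 3: Box Dia p is true, Dia r is true, so Box Dia p and Dia r is true.
      At 3: Box Dia p requires Dia p at every successor {0, 2, 4, 6}.
        At 0: Dia p is true.
        At 2: Dia p is true.
        At 4: Dia p is true.
        At 6: Dia p is true.
      So Box Dia p is true at 3.
      At 3: Dia r requires r at some successor in {0, 2, 4, 6}.
        r holds at 0, so Dia r is true at 3.
Satisfying worlds: {0, 1, 2, 3, 4, 5, 6, 7}

8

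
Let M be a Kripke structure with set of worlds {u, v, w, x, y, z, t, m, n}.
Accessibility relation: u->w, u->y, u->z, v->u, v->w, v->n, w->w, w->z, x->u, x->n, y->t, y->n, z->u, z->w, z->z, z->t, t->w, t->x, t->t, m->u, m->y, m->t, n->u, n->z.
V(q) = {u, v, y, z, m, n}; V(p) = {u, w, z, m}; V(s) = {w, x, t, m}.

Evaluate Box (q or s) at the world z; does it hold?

At z: Box (q or s) requires q or s at every successor {u, w, z, t}.
  At u: q or s is true.
  At w: q or s is true.
  At z: q or s is true.
  At t: q or s is true.
So Box (q or s) is true at z.

Yes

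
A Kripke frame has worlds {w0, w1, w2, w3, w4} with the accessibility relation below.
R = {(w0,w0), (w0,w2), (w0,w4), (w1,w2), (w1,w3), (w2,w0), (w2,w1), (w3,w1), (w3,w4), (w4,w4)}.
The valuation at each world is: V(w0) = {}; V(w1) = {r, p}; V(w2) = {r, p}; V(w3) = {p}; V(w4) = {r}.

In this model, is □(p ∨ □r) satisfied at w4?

Yes

Recall that □ψ holds at a world iff ψ holds at every accessible world, and ◇ψ holds iff ψ holds at some accessible world.
At w4: □(p ∨ □r) requires p ∨ □r at every successor {w4}.
    At w4: p is false, □r is true, so p ∨ □r is true.
      At w4: □r requires r at every successor {w4}.
        At w4: r is true.
      So □r is true at w4.
So □(p ∨ □r) is true at w4.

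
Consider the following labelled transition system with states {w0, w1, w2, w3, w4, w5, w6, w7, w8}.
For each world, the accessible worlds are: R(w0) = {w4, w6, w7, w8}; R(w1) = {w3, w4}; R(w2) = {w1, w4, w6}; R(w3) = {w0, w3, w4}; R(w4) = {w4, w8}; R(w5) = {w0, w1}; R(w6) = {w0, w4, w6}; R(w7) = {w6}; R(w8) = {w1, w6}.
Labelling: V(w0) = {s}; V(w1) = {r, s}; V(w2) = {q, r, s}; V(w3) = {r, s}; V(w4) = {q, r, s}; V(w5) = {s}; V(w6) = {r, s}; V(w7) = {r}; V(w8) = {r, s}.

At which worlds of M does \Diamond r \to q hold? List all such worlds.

Recall that \Diamond ψ holds at a world iff ψ holds at some accessible world.
Let φ = \Diamond r \to q. Evaluate φ at each world:
  w0 (successors {w4, w6, w7, w8}): φ is false.
  w1 (successors {w3, w4}): φ is false.
  w2 (successors {w1, w4, w6}): φ is true.
  w3 (successors {w0, w3, w4}): φ is false.
  w4 (successors {w4, w8}): φ is true.
  w5 (successors {w0, w1}): φ is false.
  w6 (successors {w0, w4, w6}): φ is false.
  w7 (successors {w6}): φ is false.
  w8 (successors {w1, w6}): φ is false.
For instance, at w2:
  At w2: \Diamond r is true, q is true, so \Diamond r \to q is true.
    At w2: \Diamond r requires r at some successor in {w1, w4, w6}.
      r holds at w1, so \Diamond r is true at w2.
Satisfying worlds: {w2, w4}

w2, w4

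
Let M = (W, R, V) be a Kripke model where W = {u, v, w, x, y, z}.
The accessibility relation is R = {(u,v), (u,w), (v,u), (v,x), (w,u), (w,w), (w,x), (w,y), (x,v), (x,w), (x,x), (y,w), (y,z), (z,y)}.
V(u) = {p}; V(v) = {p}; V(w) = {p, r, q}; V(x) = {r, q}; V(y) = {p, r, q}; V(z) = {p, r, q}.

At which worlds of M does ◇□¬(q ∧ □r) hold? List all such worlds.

u, v, w, x

Let φ = ◇□¬(q ∧ □r). Evaluate φ at each world:
  u (successors {v, w}): φ is true.
  v (successors {u, x}): φ is true.
  w (successors {u, w, x, y}): φ is true.
  x (successors {v, w, x}): φ is true.
  y (successors {w, z}): φ is false.
  z (successors {y}): φ is false.
For instance, at z:
  At z: ◇□¬(q ∧ □r) requires □¬(q ∧ □r) at some successor in {y}.
    At y: □¬(q ∧ □r) is false.
  So ◇□¬(q ∧ □r) is false at z.
Satisfying worlds: {u, v, w, x}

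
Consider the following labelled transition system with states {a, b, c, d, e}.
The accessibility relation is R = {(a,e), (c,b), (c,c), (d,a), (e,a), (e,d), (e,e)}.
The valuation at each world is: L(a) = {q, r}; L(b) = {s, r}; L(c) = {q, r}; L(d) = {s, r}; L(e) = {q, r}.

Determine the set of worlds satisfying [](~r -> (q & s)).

Let φ = [](~r -> (q & s)). Evaluate φ at each world:
  a (successors {e}): φ is true.
  b (successors ∅): φ is true.
  c (successors {b, c}): φ is true.
  d (successors {a}): φ is true.
  e (successors {a, d, e}): φ is true.
For instance, at d:
  At d: [](~r -> (q & s)) requires ~r -> (q & s) at every successor {a}.
    At a: ~r -> (q & s) is true.
  So [](~r -> (q & s)) is true at d.
Satisfying worlds: {a, b, c, d, e}

a, b, c, d, e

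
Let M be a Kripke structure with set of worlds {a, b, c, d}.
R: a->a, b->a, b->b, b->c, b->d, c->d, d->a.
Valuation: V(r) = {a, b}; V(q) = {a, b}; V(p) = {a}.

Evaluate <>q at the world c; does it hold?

Recall that <>ψ holds at a world iff ψ holds at some accessible world.
At c: <>q requires q at some successor in {d}.
  At d: q is false.
So <>q is false at c.

No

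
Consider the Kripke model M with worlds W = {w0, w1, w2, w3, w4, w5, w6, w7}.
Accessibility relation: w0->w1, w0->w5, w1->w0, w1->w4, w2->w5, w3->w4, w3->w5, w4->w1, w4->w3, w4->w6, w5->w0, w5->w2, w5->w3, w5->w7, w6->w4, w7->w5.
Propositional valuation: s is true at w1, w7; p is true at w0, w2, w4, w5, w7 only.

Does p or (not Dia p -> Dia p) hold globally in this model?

Yes

Let φ = p or (not Dia p -> Dia p). Evaluate φ at each world:
  w0 (successors {w1, w5}): φ is true.
  w1 (successors {w0, w4}): φ is true.
  w2 (successors {w5}): φ is true.
  w3 (successors {w4, w5}): φ is true.
  w4 (successors {w1, w3, w6}): φ is true.
  w5 (successors {w0, w2, w3, w7}): φ is true.
  w6 (successors {w4}): φ is true.
  w7 (successors {w5}): φ is true.
For instance, at w0:
  At w0: p is true, not Dia p -> Dia p is true, so p or (not Dia p -> Dia p) is true.
    At w0: not Dia p is false, Dia p is true, so not Dia p -> Dia p is true.
      At w0: Dia p is true, so not Dia p is false.
      At w0: Dia p requires p at some successor in {w1, w5}.
        p holds at w5, so Dia p is true at w0.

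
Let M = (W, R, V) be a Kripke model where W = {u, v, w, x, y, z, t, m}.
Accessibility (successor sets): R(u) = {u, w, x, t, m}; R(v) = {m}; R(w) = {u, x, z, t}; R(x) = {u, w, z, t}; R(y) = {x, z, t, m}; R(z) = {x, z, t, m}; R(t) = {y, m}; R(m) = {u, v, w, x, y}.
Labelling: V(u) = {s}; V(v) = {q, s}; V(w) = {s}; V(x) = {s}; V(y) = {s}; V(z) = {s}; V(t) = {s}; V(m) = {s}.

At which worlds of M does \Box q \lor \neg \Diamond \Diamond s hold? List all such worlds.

Let φ = \Box q \lor \neg \Diamond \Diamond s. Evaluate φ at each world:
  u (successors {u, w, x, t, m}): φ is false.
  v (successors {m}): φ is false.
  w (successors {u, x, z, t}): φ is false.
  x (successors {u, w, z, t}): φ is false.
  y (successors {x, z, t, m}): φ is false.
  z (successors {x, z, t, m}): φ is false.
  t (successors {y, m}): φ is false.
  m (successors {u, v, w, x, y}): φ is false.
For instance, at z:
  At z: \Box q is false, \neg \Diamond \Diamond s is false, so \Box q \lor \neg \Diamond \Diamond s is false.
    At z: \Box q requires q at every successor {x, z, t, m}.
      q fails at x, so \Box q is false at z.
    At z: \Diamond \Diamond s is true, so \neg \Diamond \Diamond s is false.
      At z: \Diamond \Diamond s requires \Diamond s at some successor in {x, z, t, m}.
        \Diamond s holds at x, so \Diamond \Diamond s is true at z.
Satisfying worlds: none.

none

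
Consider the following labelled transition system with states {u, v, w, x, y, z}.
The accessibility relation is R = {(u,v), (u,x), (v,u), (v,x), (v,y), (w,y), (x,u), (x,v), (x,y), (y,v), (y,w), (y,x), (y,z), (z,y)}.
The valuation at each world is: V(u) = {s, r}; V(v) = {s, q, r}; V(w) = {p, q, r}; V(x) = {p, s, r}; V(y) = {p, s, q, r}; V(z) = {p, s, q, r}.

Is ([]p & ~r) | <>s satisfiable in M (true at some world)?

Yes

Let φ = ([]p & ~r) | <>s. Evaluate φ at each world:
  u (successors {v, x}): φ is true.
  v (successors {u, x, y}): φ is true.
  w (successors {y}): φ is true.
  x (successors {u, v, y}): φ is true.
  y (successors {v, w, x, z}): φ is true.
  z (successors {y}): φ is true.
Detail at u (witness):
  At u: []p & ~r is false, <>s is true, so ([]p & ~r) | <>s is true.
    At u: []p is false, ~r is false, so []p & ~r is false.
      At u: []p requires p at every successor {v, x}.
        p fails at v, so []p is false at u.
    At u: <>s requires s at some successor in {v, x}.
      s holds at v, so <>s is true at u.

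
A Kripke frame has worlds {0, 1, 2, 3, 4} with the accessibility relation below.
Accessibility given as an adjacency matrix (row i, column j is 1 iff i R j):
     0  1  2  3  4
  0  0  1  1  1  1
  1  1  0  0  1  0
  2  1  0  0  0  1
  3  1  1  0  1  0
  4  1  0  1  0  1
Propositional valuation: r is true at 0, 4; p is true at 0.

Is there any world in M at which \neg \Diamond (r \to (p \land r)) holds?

No

Recall that \Diamond ψ holds at a world iff ψ holds at some accessible world.
Let φ = \neg \Diamond (r \to (p \land r)). Evaluate φ at each world:
  0 (successors {1, 2, 3, 4}): φ is false.
  1 (successors {0, 3}): φ is false.
  2 (successors {0, 4}): φ is false.
  3 (successors {0, 1, 3}): φ is false.
  4 (successors {0, 2, 4}): φ is false.
For instance, at 2:
  At 2: \Diamond (r \to (p \land r)) is true, so \neg \Diamond (r \to (p \land r)) is false.
    At 2: \Diamond (r \to (p \land r)) requires r \to (p \land r) at some successor in {0, 4}.
      r \to (p \land r) holds at 0, so \Diamond (r \to (p \land r)) is true at 2.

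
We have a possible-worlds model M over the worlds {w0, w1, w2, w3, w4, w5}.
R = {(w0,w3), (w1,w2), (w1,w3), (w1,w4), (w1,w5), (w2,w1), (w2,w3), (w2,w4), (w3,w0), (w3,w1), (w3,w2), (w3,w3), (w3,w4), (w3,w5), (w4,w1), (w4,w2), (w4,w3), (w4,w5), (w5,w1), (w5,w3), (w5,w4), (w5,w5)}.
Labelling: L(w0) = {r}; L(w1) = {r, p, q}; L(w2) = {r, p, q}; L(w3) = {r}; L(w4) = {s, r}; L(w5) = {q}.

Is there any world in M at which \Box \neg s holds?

Yes

Let φ = \Box \neg s. Evaluate φ at each world:
  w0 (successors {w3}): φ is true.
  w1 (successors {w2, w3, w4, w5}): φ is false.
  w2 (successors {w1, w3, w4}): φ is false.
  w3 (successors {w0, w1, w2, w3, w4, w5}): φ is false.
  w4 (successors {w1, w2, w3, w5}): φ is true.
  w5 (successors {w1, w3, w4, w5}): φ is false.
Detail at w0 (witness):
  At w0: \Box \neg s requires \neg s at every successor {w3}.
    At w3: \neg s is true.
  So \Box \neg s is true at w0.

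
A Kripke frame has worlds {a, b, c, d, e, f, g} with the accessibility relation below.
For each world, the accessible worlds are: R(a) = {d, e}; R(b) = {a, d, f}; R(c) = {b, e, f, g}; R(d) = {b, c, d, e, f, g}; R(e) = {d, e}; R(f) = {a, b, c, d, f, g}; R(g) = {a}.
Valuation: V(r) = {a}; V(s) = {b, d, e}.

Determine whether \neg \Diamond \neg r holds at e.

At e: \Diamond \neg r is true, so \neg \Diamond \neg r is false.
  At e: \Diamond \neg r requires \neg r at some successor in {d, e}.
    \neg r holds at d, so \Diamond \neg r is true at e.

No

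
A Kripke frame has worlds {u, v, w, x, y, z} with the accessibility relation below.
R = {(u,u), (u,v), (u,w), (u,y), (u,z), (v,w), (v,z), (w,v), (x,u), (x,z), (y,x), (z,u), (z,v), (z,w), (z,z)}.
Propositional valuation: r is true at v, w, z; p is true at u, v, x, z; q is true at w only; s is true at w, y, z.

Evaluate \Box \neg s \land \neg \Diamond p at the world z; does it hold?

At z: \Box \neg s is false, \neg \Diamond p is false, so \Box \neg s \land \neg \Diamond p is false.
  At z: \Box \neg s requires \neg s at every successor {u, v, w, z}.
    \neg s fails at w, so \Box \neg s is false at z.
  At z: \Diamond p is true, so \neg \Diamond p is false.
    At z: \Diamond p requires p at some successor in {u, v, w, z}.
      p holds at u, so \Diamond p is true at z.

No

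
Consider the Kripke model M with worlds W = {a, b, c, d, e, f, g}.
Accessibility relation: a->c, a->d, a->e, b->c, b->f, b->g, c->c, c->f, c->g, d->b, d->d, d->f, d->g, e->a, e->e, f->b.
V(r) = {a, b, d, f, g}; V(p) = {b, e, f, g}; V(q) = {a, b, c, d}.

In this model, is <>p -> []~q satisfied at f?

No

At f: <>p is true, []~q is false, so <>p -> []~q is false.
  At f: <>p requires p at some successor in {b}.
    p holds at b, so <>p is true at f.
  At f: []~q requires ~q at every successor {b}.
    ~q fails at b, so []~q is false at f.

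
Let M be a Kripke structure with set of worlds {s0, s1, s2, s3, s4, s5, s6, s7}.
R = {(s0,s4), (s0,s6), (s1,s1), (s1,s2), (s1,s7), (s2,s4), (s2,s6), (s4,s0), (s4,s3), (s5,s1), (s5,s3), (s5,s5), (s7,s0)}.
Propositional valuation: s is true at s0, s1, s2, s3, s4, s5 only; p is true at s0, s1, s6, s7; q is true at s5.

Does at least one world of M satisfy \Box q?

Recall that \Box ψ holds at a world iff ψ holds at every accessible world, and \Diamond ψ holds iff ψ holds at some accessible world.
Let φ = \Box q. Evaluate φ at each world:
  s0 (successors {s4, s6}): φ is false.
  s1 (successors {s1, s2, s7}): φ is false.
  s2 (successors {s4, s6}): φ is false.
  s3 (successors ∅): φ is true.
  s4 (successors {s0, s3}): φ is false.
  s5 (successors {s1, s3, s5}): φ is false.
  s6 (successors ∅): φ is true.
  s7 (successors {s0}): φ is false.
Detail at s3 (witness):
  At s3: no accessible worlds, so \Box q holds vacuously.

Yes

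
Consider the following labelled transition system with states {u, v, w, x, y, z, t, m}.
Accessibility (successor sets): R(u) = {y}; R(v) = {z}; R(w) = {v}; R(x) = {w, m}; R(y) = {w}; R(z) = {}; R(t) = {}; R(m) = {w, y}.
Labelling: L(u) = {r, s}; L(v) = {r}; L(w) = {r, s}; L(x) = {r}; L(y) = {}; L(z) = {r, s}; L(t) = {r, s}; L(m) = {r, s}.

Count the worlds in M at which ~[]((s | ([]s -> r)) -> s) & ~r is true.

Recall that []ψ holds at a world iff ψ holds at every accessible world, and <>ψ holds iff ψ holds at some accessible world.
Let φ = ~[]((s | ([]s -> r)) -> s) & ~r. Evaluate φ at each world:
  u (successors {y}): φ is false.
  v (successors {z}): φ is false.
  w (successors {v}): φ is false.
  x (successors {w, m}): φ is false.
  y (successors {w}): φ is false.
  z (successors ∅): φ is false.
  t (successors ∅): φ is false.
  m (successors {w, y}): φ is false.
For instance, at u:
  At u: ~[]((s | ([]s -> r)) -> s) is false, ~r is false, so ~[]((s | ([]s -> r)) -> s) & ~r is false.
    At u: []((s | ([]s -> r)) -> s) is true, so ~[]((s | ([]s -> r)) -> s) is false.
      At u: []((s | ([]s -> r)) -> s) requires (s | ([]s -> r)) -> s at every successor {y}.
        At y: (s | ([]s -> r)) -> s is true.
      So []((s | ([]s -> r)) -> s) is true at u.
Satisfying worlds: none.

0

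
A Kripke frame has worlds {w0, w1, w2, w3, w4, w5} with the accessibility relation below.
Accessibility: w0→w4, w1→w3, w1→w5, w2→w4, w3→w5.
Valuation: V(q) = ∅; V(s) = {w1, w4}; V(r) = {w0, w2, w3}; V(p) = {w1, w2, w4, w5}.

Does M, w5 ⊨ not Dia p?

Yes

At w5: Dia p is false, so not Dia p is true.
  At w5: no accessible worlds, so Dia p is false.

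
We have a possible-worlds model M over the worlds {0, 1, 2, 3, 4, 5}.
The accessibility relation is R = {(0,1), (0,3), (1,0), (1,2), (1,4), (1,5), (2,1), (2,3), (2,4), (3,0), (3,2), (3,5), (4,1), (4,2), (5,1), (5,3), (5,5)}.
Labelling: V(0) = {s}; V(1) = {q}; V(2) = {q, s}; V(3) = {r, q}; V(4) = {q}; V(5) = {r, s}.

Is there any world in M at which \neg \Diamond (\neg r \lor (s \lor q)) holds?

No

Let φ = \neg \Diamond (\neg r \lor (s \lor q)). Evaluate φ at each world:
  0 (successors {1, 3}): φ is false.
  1 (successors {0, 2, 4, 5}): φ is false.
  2 (successors {1, 3, 4}): φ is false.
  3 (successors {0, 2, 5}): φ is false.
  4 (successors {1, 2}): φ is false.
  5 (successors {1, 3, 5}): φ is false.
For instance, at 5:
  At 5: \Diamond (\neg r \lor (s \lor q)) is true, so \neg \Diamond (\neg r \lor (s \lor q)) is false.
    At 5: \Diamond (\neg r \lor (s \lor q)) requires \neg r \lor (s \lor q) at some successor in {1, 3, 5}.
      \neg r \lor (s \lor q) holds at 1, so \Diamond (\neg r \lor (s \lor q)) is true at 5.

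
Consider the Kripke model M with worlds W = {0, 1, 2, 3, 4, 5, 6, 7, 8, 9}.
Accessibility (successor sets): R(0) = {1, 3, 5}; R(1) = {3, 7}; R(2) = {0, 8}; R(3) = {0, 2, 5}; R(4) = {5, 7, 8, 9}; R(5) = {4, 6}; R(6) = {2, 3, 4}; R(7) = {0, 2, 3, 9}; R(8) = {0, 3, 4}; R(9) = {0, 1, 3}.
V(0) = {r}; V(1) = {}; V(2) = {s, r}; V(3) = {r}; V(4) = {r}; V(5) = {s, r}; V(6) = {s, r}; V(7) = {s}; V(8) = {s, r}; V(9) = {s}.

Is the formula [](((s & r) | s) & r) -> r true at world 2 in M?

Yes

At 2: [](((s & r) | s) & r) is false, r is true, so [](((s & r) | s) & r) -> r is true.
  At 2: [](((s & r) | s) & r) requires ((s & r) | s) & r at every successor {0, 8}.
    ((s & r) | s) & r fails at 0, so [](((s & r) | s) & r) is false at 2.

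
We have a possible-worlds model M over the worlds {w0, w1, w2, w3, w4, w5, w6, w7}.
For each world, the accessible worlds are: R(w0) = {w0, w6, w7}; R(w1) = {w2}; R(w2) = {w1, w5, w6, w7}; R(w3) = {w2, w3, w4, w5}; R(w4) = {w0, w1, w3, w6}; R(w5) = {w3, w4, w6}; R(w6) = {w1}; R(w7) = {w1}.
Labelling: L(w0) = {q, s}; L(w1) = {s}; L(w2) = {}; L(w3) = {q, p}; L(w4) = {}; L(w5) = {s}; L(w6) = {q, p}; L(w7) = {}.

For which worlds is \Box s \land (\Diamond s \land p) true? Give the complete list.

Recall that \Box ψ holds at a world iff ψ holds at every accessible world, and \Diamond ψ holds iff ψ holds at some accessible world.
Let φ = \Box s \land (\Diamond s \land p). Evaluate φ at each world:
  w0 (successors {w0, w6, w7}): φ is false.
  w1 (successors {w2}): φ is false.
  w2 (successors {w1, w5, w6, w7}): φ is false.
  w3 (successors {w2, w3, w4, w5}): φ is false.
  w4 (successors {w0, w1, w3, w6}): φ is false.
  w5 (successors {w3, w4, w6}): φ is false.
  w6 (successors {w1}): φ is true.
  w7 (successors {w1}): φ is false.
For instance, at w3:
  At w3: \Box s is false, \Diamond s \land p is true, so \Box s \land (\Diamond s \land p) is false.
    At w3: \Box s requires s at every successor {w2, w3, w4, w5}.
      s fails at w2, so \Box s is false at w3.
    At w3: \Diamond s is true, p is true, so \Diamond s \land p is true.
      At w3: \Diamond s requires s at some successor in {w2, w3, w4, w5}.
        s holds at w5, so \Diamond s is true at w3.
Satisfying worlds: {w6}

w6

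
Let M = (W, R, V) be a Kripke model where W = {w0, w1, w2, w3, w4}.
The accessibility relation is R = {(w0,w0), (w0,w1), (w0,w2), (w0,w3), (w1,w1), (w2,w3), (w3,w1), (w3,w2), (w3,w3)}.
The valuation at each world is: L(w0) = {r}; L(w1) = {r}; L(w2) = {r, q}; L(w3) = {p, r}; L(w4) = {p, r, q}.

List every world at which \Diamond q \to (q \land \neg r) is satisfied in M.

Let φ = \Diamond q \to (q \land \neg r). Evaluate φ at each world:
  w0 (successors {w0, w1, w2, w3}): φ is false.
  w1 (successors {w1}): φ is true.
  w2 (successors {w3}): φ is true.
  w3 (successors {w1, w2, w3}): φ is false.
  w4 (successors ∅): φ is true.
For instance, at w1:
  At w1: \Diamond q is false, q \land \neg r is false, so \Diamond q \to (q \land \neg r) is true.
    At w1: \Diamond q requires q at some successor in {w1}.
      At w1: q is false.
    So \Diamond q is false at w1.
Satisfying worlds: {w1, w2, w4}

w1, w2, w4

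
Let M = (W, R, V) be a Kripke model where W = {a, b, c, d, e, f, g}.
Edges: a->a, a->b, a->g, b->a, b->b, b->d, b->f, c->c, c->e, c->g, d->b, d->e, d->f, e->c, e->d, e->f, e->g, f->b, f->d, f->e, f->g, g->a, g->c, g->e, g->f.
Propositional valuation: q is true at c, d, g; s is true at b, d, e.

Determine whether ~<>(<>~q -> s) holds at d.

No

At d: <>(<>~q -> s) is true, so ~<>(<>~q -> s) is false.
  At d: <>(<>~q -> s) requires <>~q -> s at some successor in {b, e, f}.
    <>~q -> s holds at b, so <>(<>~q -> s) is true at d.
      At b: <>~q is true, s is true, so <>~q -> s is true.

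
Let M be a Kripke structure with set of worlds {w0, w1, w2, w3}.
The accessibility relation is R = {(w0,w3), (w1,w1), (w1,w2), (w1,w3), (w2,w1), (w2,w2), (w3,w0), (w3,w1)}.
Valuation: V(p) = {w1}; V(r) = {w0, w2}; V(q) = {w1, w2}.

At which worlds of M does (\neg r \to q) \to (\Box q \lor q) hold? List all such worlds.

Let φ = (\neg r \to q) \to (\Box q \lor q). Evaluate φ at each world:
  w0 (successors {w3}): φ is false.
  w1 (successors {w1, w2, w3}): φ is true.
  w2 (successors {w1, w2}): φ is true.
  w3 (successors {w0, w1}): φ is true.
For instance, at w3:
  At w3: \neg r \to q is false, \Box q \lor q is false, so (\neg r \to q) \to (\Box q \lor q) is true.
    At w3: \Box q is false, q is false, so \Box q \lor q is false.
      At w3: \Box q requires q at every successor {w0, w1}.
        q fails at w0, so \Box q is false at w3.
Satisfying worlds: {w1, w2, w3}

w1, w2, w3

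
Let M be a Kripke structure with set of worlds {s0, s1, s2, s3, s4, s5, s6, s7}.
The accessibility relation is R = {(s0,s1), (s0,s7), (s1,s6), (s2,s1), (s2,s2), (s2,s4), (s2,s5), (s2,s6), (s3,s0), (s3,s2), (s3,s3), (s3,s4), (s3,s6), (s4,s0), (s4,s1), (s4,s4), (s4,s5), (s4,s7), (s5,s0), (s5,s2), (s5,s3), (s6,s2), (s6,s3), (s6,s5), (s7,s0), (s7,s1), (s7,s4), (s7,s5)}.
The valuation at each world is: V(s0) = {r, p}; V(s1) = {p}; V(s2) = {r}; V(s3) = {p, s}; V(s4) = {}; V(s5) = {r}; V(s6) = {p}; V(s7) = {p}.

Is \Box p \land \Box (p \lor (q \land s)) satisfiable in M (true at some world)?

Yes

Let φ = \Box p \land \Box (p \lor (q \land s)). Evaluate φ at each world:
  s0 (successors {s1, s7}): φ is true.
  s1 (successors {s6}): φ is true.
  s2 (successors {s1, s2, s4, s5, s6}): φ is false.
  s3 (successors {s0, s2, s3, s4, s6}): φ is false.
  s4 (successors {s0, s1, s4, s5, s7}): φ is false.
  s5 (successors {s0, s2, s3}): φ is false.
  s6 (successors {s2, s3, s5}): φ is false.
  s7 (successors {s0, s1, s4, s5}): φ is false.
Detail at s0 (witness):
  At s0: \Box p is true, \Box (p \lor (q \land s)) is true, so \Box p \land \Box (p \lor (q \land s)) is true.
    At s0: \Box p requires p at every successor {s1, s7}.
      At s1: p is true.
      At s7: p is true.
    So \Box p is true at s0.
    At s0: \Box (p \lor (q \land s)) requires p \lor (q \land s) at every successor {s1, s7}.
      At s1: p \lor (q \land s) is true.
      At s7: p \lor (q \land s) is true.
    So \Box (p \lor (q \land s)) is true at s0.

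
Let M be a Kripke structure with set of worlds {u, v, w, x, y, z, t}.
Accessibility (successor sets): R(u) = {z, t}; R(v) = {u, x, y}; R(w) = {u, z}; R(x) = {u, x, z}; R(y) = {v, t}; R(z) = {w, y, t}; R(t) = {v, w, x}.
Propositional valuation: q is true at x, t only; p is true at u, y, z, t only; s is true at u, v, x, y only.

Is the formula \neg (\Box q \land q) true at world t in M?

At t: \Box q \land q is false, so \neg (\Box q \land q) is true.
  At t: \Box q is false, q is true, so \Box q \land q is false.
    At t: \Box q requires q at every successor {v, w, x}.
      q fails at v, so \Box q is false at t.

Yes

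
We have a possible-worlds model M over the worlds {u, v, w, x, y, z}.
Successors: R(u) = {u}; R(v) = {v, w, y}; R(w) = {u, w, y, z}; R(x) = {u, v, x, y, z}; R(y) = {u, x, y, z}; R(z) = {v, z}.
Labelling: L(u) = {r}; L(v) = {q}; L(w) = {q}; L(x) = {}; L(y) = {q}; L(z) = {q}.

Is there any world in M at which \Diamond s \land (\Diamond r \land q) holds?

No

Let φ = \Diamond s \land (\Diamond r \land q). Evaluate φ at each world:
  u (successors {u}): φ is false.
  v (successors {v, w, y}): φ is false.
  w (successors {u, w, y, z}): φ is false.
  x (successors {u, v, x, y, z}): φ is false.
  y (successors {u, x, y, z}): φ is false.
  z (successors {v, z}): φ is false.
For instance, at u:
  At u: \Diamond s is false, \Diamond r \land q is false, so \Diamond s \land (\Diamond r \land q) is false.
    At u: \Diamond s requires s at some successor in {u}.
      At u: s is false.
    So \Diamond s is false at u.
    At u: \Diamond r is true, q is false, so \Diamond r \land q is false.
      At u: \Diamond r requires r at some successor in {u}.
        r holds at u, so \Diamond r is true at u.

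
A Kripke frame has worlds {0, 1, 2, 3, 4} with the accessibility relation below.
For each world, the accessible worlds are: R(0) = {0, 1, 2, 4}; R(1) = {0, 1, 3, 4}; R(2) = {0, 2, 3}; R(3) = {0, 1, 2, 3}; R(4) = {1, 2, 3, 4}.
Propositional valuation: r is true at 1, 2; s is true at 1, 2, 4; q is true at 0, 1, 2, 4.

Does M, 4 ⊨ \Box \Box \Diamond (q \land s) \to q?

Yes

Recall that \Box ψ holds at a world iff ψ holds at every accessible world, and \Diamond ψ holds iff ψ holds at some accessible world.
At 4: \Box \Box \Diamond (q \land s) is true, q is true, so \Box \Box \Diamond (q \land s) \to q is true.
  At 4: \Box \Box \Diamond (q \land s) requires \Box \Diamond (q \land s) at every successor {1, 2, 3, 4}.
    At 1: \Box \Diamond (q \land s) is true.
    At 2: \Box \Diamond (q \land s) is true.
    At 3: \Box \Diamond (q \land s) is true.
    At 4: \Box \Diamond (q \land s) is true.
  So \Box \Box \Diamond (q \land s) is true at 4.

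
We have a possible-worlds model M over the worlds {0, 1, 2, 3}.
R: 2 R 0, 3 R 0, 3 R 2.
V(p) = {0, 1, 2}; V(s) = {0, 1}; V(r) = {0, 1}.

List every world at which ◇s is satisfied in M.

Let φ = ◇s. Evaluate φ at each world:
  0 (successors ∅): φ is false.
  1 (successors ∅): φ is false.
  2 (successors {0}): φ is true.
  3 (successors {0, 2}): φ is true.
For instance, at 3:
  At 3: ◇s requires s at some successor in {0, 2}.
    s holds at 0, so ◇s is true at 3.
Satisfying worlds: {2, 3}

2, 3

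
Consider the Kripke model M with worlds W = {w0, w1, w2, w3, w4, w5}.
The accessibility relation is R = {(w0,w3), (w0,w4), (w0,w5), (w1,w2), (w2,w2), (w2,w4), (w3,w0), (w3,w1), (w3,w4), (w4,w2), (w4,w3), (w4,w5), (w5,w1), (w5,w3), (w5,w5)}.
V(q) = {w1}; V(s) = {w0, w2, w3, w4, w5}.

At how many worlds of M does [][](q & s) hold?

Recall that []ψ holds at a world iff ψ holds at every accessible world, and <>ψ holds iff ψ holds at some accessible world.
Let φ = [][](q & s). Evaluate φ at each world:
  w0 (successors {w3, w4, w5}): φ is false.
  w1 (successors {w2}): φ is false.
  w2 (successors {w2, w4}): φ is false.
  w3 (successors {w0, w1, w4}): φ is false.
  w4 (successors {w2, w3, w5}): φ is false.
  w5 (successors {w1, w3, w5}): φ is false.
For instance, at w3:
  At w3: [][](q & s) requires [](q & s) at every successor {w0, w1, w4}.
    [](q & s) fails at w0, so [][](q & s) is false at w3.
      At w0: [](q & s) requires q & s at every successor {w3, w4, w5}.
        q & s fails at w3, so [](q & s) is false at w0.
Satisfying worlds: none.

0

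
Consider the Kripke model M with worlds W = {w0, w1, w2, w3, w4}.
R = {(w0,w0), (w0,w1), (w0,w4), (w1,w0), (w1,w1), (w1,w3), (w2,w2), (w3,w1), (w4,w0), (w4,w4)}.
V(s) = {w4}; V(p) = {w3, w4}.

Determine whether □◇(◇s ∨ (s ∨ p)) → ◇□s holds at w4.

No

At w4: □◇(◇s ∨ (s ∨ p)) is true, ◇□s is false, so □◇(◇s ∨ (s ∨ p)) → ◇□s is false.
  At w4: □◇(◇s ∨ (s ∨ p)) requires ◇(◇s ∨ (s ∨ p)) at every successor {w0, w4}.
      At w0: ◇(◇s ∨ (s ∨ p)) requires ◇s ∨ (s ∨ p) at some successor in {w0, w1, w4}.
        ◇s ∨ (s ∨ p) holds at w0, so ◇(◇s ∨ (s ∨ p)) is true at w0.
      At w4: ◇(◇s ∨ (s ∨ p)) requires ◇s ∨ (s ∨ p) at some successor in {w0, w4}.
        ◇s ∨ (s ∨ p) holds at w0, so ◇(◇s ∨ (s ∨ p)) is true at w4.
  So □◇(◇s ∨ (s ∨ p)) is true at w4.
  At w4: ◇□s requires □s at some successor in {w0, w4}.
    At w0: □s is false.
    At w4: □s is false.
  So ◇□s is false at w4.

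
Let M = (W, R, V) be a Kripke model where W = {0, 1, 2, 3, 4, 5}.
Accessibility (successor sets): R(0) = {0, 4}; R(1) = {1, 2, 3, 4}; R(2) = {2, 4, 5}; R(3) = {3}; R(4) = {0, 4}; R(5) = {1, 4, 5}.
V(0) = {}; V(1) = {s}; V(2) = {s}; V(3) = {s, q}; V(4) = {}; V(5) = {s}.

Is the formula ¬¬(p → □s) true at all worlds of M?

Yes

Let φ = ¬¬(p → □s). Evaluate φ at each world:
  0 (successors {0, 4}): φ is true.
  1 (successors {1, 2, 3, 4}): φ is true.
  2 (successors {2, 4, 5}): φ is true.
  3 (successors {3}): φ is true.
  4 (successors {0, 4}): φ is true.
  5 (successors {1, 4, 5}): φ is true.
For instance, at 5:
  At 5: ¬(p → □s) is false, so ¬¬(p → □s) is true.
    At 5: p → □s is true, so ¬(p → □s) is false.
      At 5: p is false, □s is false, so p → □s is true.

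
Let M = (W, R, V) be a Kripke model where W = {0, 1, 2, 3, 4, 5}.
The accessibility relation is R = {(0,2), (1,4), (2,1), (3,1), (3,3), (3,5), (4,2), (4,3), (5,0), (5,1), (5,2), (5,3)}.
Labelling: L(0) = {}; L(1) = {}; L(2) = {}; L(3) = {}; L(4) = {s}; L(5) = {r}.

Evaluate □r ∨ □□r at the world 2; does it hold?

No

At 2: □r is false, □□r is false, so □r ∨ □□r is false.
  At 2: □r requires r at every successor {1}.
    r fails at 1, so □r is false at 2.
  At 2: □□r requires □r at every successor {1}.
    □r fails at 1, so □□r is false at 2.
      At 1: □r requires r at every successor {4}.
        r fails at 4, so □r is false at 1.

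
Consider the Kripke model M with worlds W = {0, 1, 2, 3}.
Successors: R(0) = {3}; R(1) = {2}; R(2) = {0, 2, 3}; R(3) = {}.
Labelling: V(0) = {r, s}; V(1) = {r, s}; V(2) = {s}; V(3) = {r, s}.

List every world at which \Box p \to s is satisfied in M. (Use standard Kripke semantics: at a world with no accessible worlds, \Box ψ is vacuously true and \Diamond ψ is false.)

0, 1, 2, 3

Recall that \Box ψ holds at a world iff ψ holds at every accessible world, and \Diamond ψ holds iff ψ holds at some accessible world.
Let φ = \Box p \to s. Evaluate φ at each world:
  0 (successors {3}): φ is true.
  1 (successors {2}): φ is true.
  2 (successors {0, 2, 3}): φ is true.
  3 (successors ∅): φ is true.
For instance, at 2:
  At 2: \Box p is false, s is true, so \Box p \to s is true.
    At 2: \Box p requires p at every successor {0, 2, 3}.
      p fails at 0, so \Box p is false at 2.
Satisfying worlds: {0, 1, 2, 3}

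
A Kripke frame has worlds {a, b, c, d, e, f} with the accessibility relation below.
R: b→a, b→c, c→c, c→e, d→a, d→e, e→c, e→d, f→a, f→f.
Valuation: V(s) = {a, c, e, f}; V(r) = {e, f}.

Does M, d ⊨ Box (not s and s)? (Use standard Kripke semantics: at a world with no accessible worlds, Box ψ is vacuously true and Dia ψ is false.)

No

At d: Box (not s and s) requires not s and s at every successor {a, e}.
  not s and s fails at a, so Box (not s and s) is false at d.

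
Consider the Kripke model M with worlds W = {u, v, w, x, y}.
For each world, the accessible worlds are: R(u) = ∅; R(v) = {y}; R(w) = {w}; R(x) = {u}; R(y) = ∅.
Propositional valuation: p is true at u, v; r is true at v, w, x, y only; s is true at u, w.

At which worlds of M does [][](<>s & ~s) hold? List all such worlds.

u, v, x, y

Let φ = [][](<>s & ~s). Evaluate φ at each world:
  u (successors ∅): φ is true.
  v (successors {y}): φ is true.
  w (successors {w}): φ is false.
  x (successors {u}): φ is true.
  y (successors ∅): φ is true.
For instance, at w:
  At w: [][](<>s & ~s) requires [](<>s & ~s) at every successor {w}.
    [](<>s & ~s) fails at w, so [][](<>s & ~s) is false at w.
      At w: [](<>s & ~s) requires <>s & ~s at every successor {w}.
        <>s & ~s fails at w, so [](<>s & ~s) is false at w.
Satisfying worlds: {u, v, x, y}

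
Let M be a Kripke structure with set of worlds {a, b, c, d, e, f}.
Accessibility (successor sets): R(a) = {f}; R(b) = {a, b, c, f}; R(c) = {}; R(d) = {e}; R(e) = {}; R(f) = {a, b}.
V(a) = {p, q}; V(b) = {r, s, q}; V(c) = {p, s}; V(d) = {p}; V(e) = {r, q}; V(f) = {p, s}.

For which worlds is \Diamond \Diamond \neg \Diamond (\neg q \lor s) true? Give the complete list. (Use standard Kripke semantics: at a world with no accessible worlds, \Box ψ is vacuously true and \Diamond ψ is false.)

b, f

Let φ = \Diamond \Diamond \neg \Diamond (\neg q \lor s). Evaluate φ at each world:
  a (successors {f}): φ is false.
  b (successors {a, b, c, f}): φ is true.
  c (successors ∅): φ is false.
  d (successors {e}): φ is false.
  e (successors ∅): φ is false.
  f (successors {a, b}): φ is true.
For instance, at a:
  At a: \Diamond \Diamond \neg \Diamond (\neg q \lor s) requires \Diamond \neg \Diamond (\neg q \lor s) at some successor in {f}.
    At f: \Diamond \neg \Diamond (\neg q \lor s) is false.
  So \Diamond \Diamond \neg \Diamond (\neg q \lor s) is false at a.
Satisfying worlds: {b, f}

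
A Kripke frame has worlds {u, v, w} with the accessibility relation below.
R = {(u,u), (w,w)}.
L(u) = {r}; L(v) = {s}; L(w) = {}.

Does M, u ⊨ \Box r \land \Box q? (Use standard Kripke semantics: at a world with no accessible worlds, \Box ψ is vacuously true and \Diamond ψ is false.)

No

At u: \Box r is true, \Box q is false, so \Box r \land \Box q is false.
  At u: \Box r requires r at every successor {u}.
    At u: r is true.
  So \Box r is true at u.
  At u: \Box q requires q at every successor {u}.
    q fails at u, so \Box q is false at u.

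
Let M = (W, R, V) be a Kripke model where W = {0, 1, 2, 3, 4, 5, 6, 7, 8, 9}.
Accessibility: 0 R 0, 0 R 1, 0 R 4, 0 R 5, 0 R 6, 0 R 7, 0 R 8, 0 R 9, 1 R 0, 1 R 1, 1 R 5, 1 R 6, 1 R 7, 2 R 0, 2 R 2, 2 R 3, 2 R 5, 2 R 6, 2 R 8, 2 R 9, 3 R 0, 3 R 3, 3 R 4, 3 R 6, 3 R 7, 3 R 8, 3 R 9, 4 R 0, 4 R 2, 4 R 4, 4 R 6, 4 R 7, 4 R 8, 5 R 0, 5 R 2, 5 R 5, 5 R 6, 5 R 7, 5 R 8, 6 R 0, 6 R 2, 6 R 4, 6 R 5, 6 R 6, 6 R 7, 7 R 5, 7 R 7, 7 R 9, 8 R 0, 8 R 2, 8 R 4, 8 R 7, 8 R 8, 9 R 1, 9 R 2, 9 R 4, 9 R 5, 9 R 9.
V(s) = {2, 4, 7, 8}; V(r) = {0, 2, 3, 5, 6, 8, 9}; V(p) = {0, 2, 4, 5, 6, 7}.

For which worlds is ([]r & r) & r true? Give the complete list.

2

Recall that []ψ holds at a world iff ψ holds at every accessible world, and <>ψ holds iff ψ holds at some accessible world.
Let φ = ([]r & r) & r. Evaluate φ at each world:
  0 (successors {0, 1, 4, 5, 6, 7, 8, 9}): φ is false.
  1 (successors {0, 1, 5, 6, 7}): φ is false.
  2 (successors {0, 2, 3, 5, 6, 8, 9}): φ is true.
  3 (successors {0, 3, 4, 6, 7, 8, 9}): φ is false.
  4 (successors {0, 2, 4, 6, 7, 8}): φ is false.
  5 (successors {0, 2, 5, 6, 7, 8}): φ is false.
  6 (successors {0, 2, 4, 5, 6, 7}): φ is false.
  7 (successors {5, 7, 9}): φ is false.
  8 (successors {0, 2, 4, 7, 8}): φ is false.
  9 (successors {1, 2, 4, 5, 9}): φ is false.
For instance, at 8:
  At 8: []r & r is false, r is true, so ([]r & r) & r is false.
    At 8: []r is false, r is true, so []r & r is false.
      At 8: []r requires r at every successor {0, 2, 4, 7, 8}.
        r fails at 4, so []r is false at 8.
Satisfying worlds: {2}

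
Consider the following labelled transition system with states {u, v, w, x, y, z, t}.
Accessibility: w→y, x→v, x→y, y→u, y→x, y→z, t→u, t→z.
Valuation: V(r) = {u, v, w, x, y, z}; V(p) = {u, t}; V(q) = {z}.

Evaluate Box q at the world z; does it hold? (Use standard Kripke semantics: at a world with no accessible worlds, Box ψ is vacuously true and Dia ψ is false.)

Yes

At z: no accessible worlds, so Box q holds vacuously.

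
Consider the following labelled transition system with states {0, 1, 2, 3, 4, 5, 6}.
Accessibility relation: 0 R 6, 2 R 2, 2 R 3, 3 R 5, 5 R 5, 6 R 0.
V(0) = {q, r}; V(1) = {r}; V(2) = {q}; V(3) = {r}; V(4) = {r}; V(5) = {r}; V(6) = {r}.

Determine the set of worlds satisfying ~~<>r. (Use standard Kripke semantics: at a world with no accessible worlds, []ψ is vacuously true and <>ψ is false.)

Let φ = ~~<>r. Evaluate φ at each world:
  0 (successors {6}): φ is true.
  1 (successors ∅): φ is false.
  2 (successors {2, 3}): φ is true.
  3 (successors {5}): φ is true.
  4 (successors ∅): φ is false.
  5 (successors {5}): φ is true.
  6 (successors {0}): φ is true.
For instance, at 2:
  At 2: ~<>r is false, so ~~<>r is true.
    At 2: <>r is true, so ~<>r is false.
      At 2: <>r requires r at some successor in {2, 3}.
        r holds at 3, so <>r is true at 2.
Satisfying worlds: {0, 2, 3, 5, 6}

0, 2, 3, 5, 6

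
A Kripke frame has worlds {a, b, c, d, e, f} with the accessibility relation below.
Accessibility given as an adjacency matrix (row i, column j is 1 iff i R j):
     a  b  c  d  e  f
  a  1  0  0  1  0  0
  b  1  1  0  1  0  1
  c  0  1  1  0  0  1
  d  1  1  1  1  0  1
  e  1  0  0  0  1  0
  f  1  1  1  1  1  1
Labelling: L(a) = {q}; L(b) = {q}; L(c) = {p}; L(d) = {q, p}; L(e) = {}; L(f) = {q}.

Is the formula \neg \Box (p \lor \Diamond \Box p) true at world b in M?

At b: \Box (p \lor \Diamond \Box p) is false, so \neg \Box (p \lor \Diamond \Box p) is true.
  At b: \Box (p \lor \Diamond \Box p) requires p \lor \Diamond \Box p at every successor {a, b, d, f}.
    p \lor \Diamond \Box p fails at a, so \Box (p \lor \Diamond \Box p) is false at b.
      At a: p is false, \Diamond \Box p is false, so p \lor \Diamond \Box p is false.

Yes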